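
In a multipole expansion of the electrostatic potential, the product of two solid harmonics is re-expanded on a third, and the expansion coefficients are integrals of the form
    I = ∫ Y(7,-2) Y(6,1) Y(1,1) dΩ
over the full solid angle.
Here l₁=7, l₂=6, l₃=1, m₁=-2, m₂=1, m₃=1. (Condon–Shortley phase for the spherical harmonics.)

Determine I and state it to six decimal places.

0.209937

Rules hold: Σm=0, L=14 even, 1≤1≤13.
N = 15·13·3 = 585
Δ = 12!·2!·0!/15! = 1/1365
Racah Σ t=6..6: t=6:+1/518400 = 1/518400
⇒ 3j(7 6 1; 0 0 0)² = 7/195, sgn -1
Racah Σ t=7..7: t=7:−1/1209600 = -1/1209600
⇒ 3j(7 6 1; -2 1 1)² = 12/455, sgn -1
4πI² = N·(3j₀)²·(3jₘ)² = 36/65
I = +1·√(0.553846/4π) = 0.20993732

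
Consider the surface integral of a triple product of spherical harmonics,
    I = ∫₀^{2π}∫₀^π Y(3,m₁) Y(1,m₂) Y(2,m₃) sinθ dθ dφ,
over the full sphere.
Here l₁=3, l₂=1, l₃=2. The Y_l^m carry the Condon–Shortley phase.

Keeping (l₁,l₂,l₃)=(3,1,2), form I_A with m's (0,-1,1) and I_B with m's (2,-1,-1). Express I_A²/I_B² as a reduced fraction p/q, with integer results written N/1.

Same 3,1,2: normalisation and zero-m 3j drop out of the ratio.
A: Δ: 2! 4! 0! / 7! → 1/105; sum: t=0:+1/12 = 1/12; 3j²(3 1 2; 0 -1 1) = Δ·Π!·Σ² = 1/35  (sign -1)
B: Δ: 2! 4! 0! / 7! → 1/105; sum: t=0:+1/12 = 1/12; 3j²(3 1 2; 2 -1 -1) = Δ·Π!·Σ² = 2/21  (sign -1)
I_A²/I_B² = (1/35)/(2/21) = 3/10

3/10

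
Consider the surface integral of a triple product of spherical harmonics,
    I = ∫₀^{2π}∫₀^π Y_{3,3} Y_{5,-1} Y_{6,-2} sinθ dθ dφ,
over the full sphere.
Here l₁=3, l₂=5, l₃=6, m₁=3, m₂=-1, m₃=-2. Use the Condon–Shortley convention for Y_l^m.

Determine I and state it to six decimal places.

Rules hold: Σm=0, L=14 even, 2≤6≤8.
N = 7·11·13 = 1001
Δ = 2!·4!·8!/15! = 1/675675
Racah Σ t=0..2: t=0:+1/8640 t=1:−1/2304 t=2:+1/8640 = -7/34560
⇒ 3j(3 5 6; 0 0 0)² = 7/429, sgn -1
Racah Σ t=0..0: t=0:+1/27648 = 1/27648
⇒ 3j(3 5 6; 3 -1 -2)² = 10/429, sgn +1
4πI² = N·(3j₀)²·(3jₘ)² = 490/1287
I = -1·√(0.38073/4π) = -0.17406195

-0.174062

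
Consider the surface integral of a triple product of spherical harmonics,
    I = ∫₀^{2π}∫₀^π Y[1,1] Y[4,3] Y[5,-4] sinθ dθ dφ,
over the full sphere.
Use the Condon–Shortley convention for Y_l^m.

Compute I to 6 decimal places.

0.294638

Checks pass: Σm=0; 10 even; l₃=5∈[3,5].
(2·1+1)(2·4+1)(2·5+1) = 297
Δ: 0! 2! 8! / 11! → 1/495
sum: t=0:+1/576 = 1/576
3j²(1 4 5; 0 0 0) = Δ·Π!·Σ² = 5/99  (sign -1)
sum: t=0:+1/10080 = 1/10080
3j²(1 4 5; 1 3 -4) = Δ·Π!·Σ² = 4/55  (sign -1)
combine: 4πI² = 297·5/99·4/55 = 12/11
take √, sign +1: I = 0.29463840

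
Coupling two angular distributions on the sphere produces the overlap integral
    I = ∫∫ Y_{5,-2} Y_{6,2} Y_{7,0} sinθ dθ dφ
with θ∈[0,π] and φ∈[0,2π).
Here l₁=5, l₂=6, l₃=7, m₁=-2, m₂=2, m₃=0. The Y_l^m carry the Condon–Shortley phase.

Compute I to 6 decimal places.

-0.114807

m-sum 0 ✓  L=18 even ✓  1≤7≤11 ✓
Π(2lᵢ+1) = 11×13×15 = 2145
triangle coeff Δ(5,6,7) = 1/174594420
Σ_t [0,4]: t=0:+1/4147200 t=1:−1/207360 t=2:+1/82944 t=3:−1/207360 t=4:+1/4147200 = 1/345600
(3j)²=420/46189 [(5 6 7; 0 0 0)], sign=-1
Σ_t [1,4]: t=1:−1/21772800 t=2:+1/691200 t=3:−1/207360 t=4:+1/497664 = -41/29030400
(3j)²=11767/1385670 [(5 6 7; -2 2 0)], sign=+1
⇒ 4πI² = 2471070/14919047
I = (-1)√(2471070/14919047/(4π)) = -0.11480665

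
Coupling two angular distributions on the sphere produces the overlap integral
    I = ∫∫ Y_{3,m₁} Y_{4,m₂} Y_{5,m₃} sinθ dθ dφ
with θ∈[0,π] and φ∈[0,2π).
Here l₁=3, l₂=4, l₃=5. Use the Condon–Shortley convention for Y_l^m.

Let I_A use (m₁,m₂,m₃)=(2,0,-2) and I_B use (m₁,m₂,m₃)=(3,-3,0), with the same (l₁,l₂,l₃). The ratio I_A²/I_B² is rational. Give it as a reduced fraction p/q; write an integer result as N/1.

4/9

l's match ⇒ only the (l;m) 3-j factors differ between A and B.
A: triangle coeff Δ(3,4,5) = 1/180180; Σ_t [0,1]: t=0:+1/576 t=1:−1/864 = 1/1728; (3j)²=5/1287 [(3 4 5; 2 0 -2)], sign=-1
B: triangle coeff Δ(3,4,5) = 1/180180; Σ_t [0,0]: t=0:+1/5760 = 1/5760; (3j)²=5/572 [(3 4 5; 3 -3 0)], sign=-1
I_A²/I_B² = (5/1287)/(5/572) = 4/9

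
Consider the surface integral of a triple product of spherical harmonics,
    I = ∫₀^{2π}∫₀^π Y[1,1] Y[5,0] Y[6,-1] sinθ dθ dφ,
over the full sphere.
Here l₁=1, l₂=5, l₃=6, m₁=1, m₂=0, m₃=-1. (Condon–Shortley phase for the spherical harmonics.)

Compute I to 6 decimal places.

Rules hold: Σm=0, L=12 even, 4≤6≤6.
N = 3·11·13 = 429
Δ = 0!·2!·10!/13! = 1/858
Racah Σ t=0..0: t=0:+1/14400 = 1/14400
⇒ 3j(1 5 6; 0 0 0)² = 6/143, sgn +1
Racah Σ t=0..0: t=0:+1/28800 = 1/28800
⇒ 3j(1 5 6; 1 0 -1)² = 7/286, sgn -1
4πI² = N·(3j₀)²·(3jₘ)² = 63/143
I = -1·√(0.440559/4π) = -0.18723944

-0.187239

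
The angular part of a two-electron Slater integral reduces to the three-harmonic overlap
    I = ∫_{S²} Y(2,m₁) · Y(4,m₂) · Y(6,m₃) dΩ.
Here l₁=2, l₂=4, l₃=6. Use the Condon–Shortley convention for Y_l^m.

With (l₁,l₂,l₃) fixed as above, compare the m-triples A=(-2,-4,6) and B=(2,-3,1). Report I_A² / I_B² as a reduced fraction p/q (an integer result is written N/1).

Shared (l₁,l₂,l₃)=(2,4,6): N and (l;000)² cancel in I_A²/I_B².
A: Δ = 0!·4!·8!/13! = 1/6435; Racah Σ t=0..0: t=0:+1/967680 = 1/967680; ⇒ 3j(2 4 6; -2 -4 6)² = 1/13, sgn +1
B: Δ = 0!·4!·8!/13! = 1/6435; Racah Σ t=0..0: t=0:+1/120960 = 1/120960; ⇒ 3j(2 4 6; 2 -3 1)² = 1/1287, sgn -1
I_A²/I_B² = (1/13)/(1/1287) = 99/1

99/1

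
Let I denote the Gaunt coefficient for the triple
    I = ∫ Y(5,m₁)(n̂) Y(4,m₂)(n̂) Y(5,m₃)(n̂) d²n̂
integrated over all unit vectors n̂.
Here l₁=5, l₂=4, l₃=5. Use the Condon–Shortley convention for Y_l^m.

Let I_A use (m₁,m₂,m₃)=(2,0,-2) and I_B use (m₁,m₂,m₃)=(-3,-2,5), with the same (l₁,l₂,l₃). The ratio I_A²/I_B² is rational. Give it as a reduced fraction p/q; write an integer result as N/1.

l's match ⇒ only the (l;m) 3-j factors differ between A and B.
A: triangle coeff Δ(5,4,5) = 1/3153150; Σ_t [0,3]: t=0:+1/20736 t=1:−1/1728 t=2:+1/1920 t=3:−1/25920 = -1/20736; (3j)²=1/2574 [(5 4 5; 2 0 -2)], sign=+1
B: triangle coeff Δ(5,4,5) = 1/3153150; Σ_t [2,2]: t=2:+1/69120 = 1/69120; (3j)²=4/143 [(5 4 5; -3 -2 5)], sign=+1
I_A²/I_B² = (1/2574)/(4/143) = 1/72

1/72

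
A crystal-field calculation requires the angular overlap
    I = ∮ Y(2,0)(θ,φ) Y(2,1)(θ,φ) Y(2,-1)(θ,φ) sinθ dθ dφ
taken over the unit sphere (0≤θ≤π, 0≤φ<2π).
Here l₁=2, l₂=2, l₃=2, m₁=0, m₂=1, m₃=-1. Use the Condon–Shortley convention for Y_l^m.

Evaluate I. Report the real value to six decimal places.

Checks pass: Σm=0; 6 even; l₃=2∈[0,4].
(2·2+1)(2·2+1)(2·2+1) = 125
Δ: 2! 2! 2! / 7! → 1/630
sum: t=0:+1/8 t=1:−1/1 t=2:+1/8 = -3/4
3j²(2 2 2; 0 0 0) = Δ·Π!·Σ² = 2/35  (sign -1)
sum: t=1:−1/2 t=2:+1/4 = -1/4
3j²(2 2 2; 0 1 -1) = Δ·Π!·Σ² = 1/70  (sign +1)
combine: 4πI² = 125·2/35·1/70 = 5/49
take √, sign -1: I = -0.09011188

-0.090112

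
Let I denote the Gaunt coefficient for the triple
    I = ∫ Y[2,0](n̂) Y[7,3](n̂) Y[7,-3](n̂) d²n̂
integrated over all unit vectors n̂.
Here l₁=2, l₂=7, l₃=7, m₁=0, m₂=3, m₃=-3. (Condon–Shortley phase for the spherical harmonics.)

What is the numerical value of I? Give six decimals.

-0.082772

m-sum 0 ✓  L=16 even ✓  5≤7≤9 ✓
Π(2lᵢ+1) = 5×15×15 = 1125
triangle coeff Δ(2,7,7) = 1/185640
Σ_t [0,2]: t=0:+1/2419200 t=1:−1/518400 t=2:+1/2419200 = -1/907200
(3j)²=56/3315 [(2 7 7; 0 0 0)], sign=+1
Σ_t [0,2]: t=0:+1/29030400 t=1:−1/2177280 t=2:+1/3870720 = -29/174182400
(3j)²=841/185640 [(2 7 7; 0 3 -3)], sign=-1
⇒ 4πI² = 4205/48841
I = (-1)√(4205/48841/(4π)) = -0.08277245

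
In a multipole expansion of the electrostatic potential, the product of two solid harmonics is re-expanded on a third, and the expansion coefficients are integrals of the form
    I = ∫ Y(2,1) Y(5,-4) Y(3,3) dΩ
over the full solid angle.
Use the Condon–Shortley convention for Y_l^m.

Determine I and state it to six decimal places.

0.219610

Checks pass: Σm=0; 10 even; l₃=3∈[3,7].
(2·2+1)(2·5+1)(2·3+1) = 385
Δ: 4! 0! 6! / 11! → 1/2310
sum: t=2:+1/144 = 1/144
3j²(2 5 3; 0 0 0) = Δ·Π!·Σ² = 10/231  (sign -1)
sum: t=1:−1/4320 = -1/4320
3j²(2 5 3; 1 -4 3) = Δ·Π!·Σ² = 2/55  (sign -1)
combine: 4πI² = 385·10/231·2/55 = 20/33
take √, sign +1: I = 0.21961050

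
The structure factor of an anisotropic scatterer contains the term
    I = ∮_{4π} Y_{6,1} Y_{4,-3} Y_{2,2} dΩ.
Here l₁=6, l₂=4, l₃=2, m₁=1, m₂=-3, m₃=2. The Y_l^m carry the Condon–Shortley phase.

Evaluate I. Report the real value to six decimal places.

Rules hold: Σm=0, L=12 even, 2≤2≤10.
N = 13·9·5 = 585
Δ = 8!·4!·0!/13! = 1/6435
Racah Σ t=4..4: t=4:+1/2304 = 1/2304
⇒ 3j(6 4 2; 0 0 0)² = 5/143, sgn +1
Racah Σ t=1..1: t=1:−1/120960 = -1/120960
⇒ 3j(6 4 2; 1 -3 2)² = 1/1287, sgn -1
4πI² = N·(3j₀)²·(3jₘ)² = 25/1573
I = -1·√(0.0158932/4π) = -0.03556319

-0.035563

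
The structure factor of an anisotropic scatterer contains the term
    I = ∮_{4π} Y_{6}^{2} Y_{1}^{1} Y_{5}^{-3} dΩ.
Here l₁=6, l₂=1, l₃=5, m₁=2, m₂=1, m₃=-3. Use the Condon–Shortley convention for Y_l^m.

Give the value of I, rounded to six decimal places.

0.100084

m-sum 0 ✓  L=12 even ✓  5≤5≤7 ✓
Π(2lᵢ+1) = 13×3×11 = 429
triangle coeff Δ(6,1,5) = 1/858
Σ_t [1,1]: t=1:−1/14400 = -1/14400
(3j)²=6/143 [(6 1 5; 0 0 0)], sign=+1
Σ_t [2,2]: t=2:+1/161280 = 1/161280
(3j)²=1/143 [(6 1 5; 2 1 -3)], sign=+1
⇒ 4πI² = 18/143
I = (+1)√(18/143/(4π)) = 0.10008369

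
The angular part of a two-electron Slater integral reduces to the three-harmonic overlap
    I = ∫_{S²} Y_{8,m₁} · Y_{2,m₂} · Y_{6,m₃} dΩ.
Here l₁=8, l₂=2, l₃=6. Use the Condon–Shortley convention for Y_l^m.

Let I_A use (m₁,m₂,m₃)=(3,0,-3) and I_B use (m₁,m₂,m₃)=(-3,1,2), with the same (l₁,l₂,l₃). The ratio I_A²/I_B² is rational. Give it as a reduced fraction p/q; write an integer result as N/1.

2/3

l's match ⇒ only the (l;m) 3-j factors differ between A and B.
A: triangle coeff Δ(8,2,6) = 1/30940; Σ_t [2,2]: t=2:+1/8709120 = 1/8709120; (3j)²=55/3094 [(8 2 6; 3 0 -3)], sign=-1
B: triangle coeff Δ(8,2,6) = 1/30940; Σ_t [3,3]: t=3:−1/5806080 = -1/5806080; (3j)²=165/6188 [(8 2 6; -3 1 2)], sign=-1
I_A²/I_B² = (55/3094)/(165/6188) = 2/3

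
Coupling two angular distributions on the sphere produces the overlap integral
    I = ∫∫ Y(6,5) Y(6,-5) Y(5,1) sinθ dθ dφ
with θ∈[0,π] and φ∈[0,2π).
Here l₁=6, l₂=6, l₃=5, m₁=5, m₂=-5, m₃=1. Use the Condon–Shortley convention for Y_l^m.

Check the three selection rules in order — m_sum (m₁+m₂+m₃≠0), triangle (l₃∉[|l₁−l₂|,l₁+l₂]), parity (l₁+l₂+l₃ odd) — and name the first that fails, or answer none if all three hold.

m_sum

Σmᵢ = 1  ✗
l₃∈[|l₁−l₂|,l₁+l₂]=[0,12], have l₃=5
Σlᵢ = 17 ⇒ odd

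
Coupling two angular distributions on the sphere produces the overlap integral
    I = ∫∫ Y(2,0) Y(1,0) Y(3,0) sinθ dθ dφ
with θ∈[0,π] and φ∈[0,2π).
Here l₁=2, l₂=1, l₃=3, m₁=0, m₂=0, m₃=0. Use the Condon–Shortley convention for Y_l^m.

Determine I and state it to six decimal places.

0.247767

m-sum 0 ✓  L=6 even ✓  1≤3≤3 ✓
Π(2lᵢ+1) = 5×3×7 = 105
triangle coeff Δ(2,1,3) = 1/105
Σ_t [0,0]: t=0:+1/4 = 1/4
(3j)²=3/35 [(2 1 3; 0 0 0)], sign=-1
(m-triple is (0,0,0) — same symbol as above.)
⇒ 4πI² = 27/35
I = (+1)√(27/35/(4π)) = 0.24776670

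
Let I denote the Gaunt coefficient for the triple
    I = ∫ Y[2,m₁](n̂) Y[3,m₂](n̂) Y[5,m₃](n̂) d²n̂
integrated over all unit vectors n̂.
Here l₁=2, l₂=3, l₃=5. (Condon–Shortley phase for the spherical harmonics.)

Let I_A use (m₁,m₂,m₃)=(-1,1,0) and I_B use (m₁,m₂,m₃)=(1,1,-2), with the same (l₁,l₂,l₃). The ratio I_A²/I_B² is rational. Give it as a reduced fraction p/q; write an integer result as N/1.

10/21

l's match ⇒ only the (l;m) 3-j factors differ between A and B.
A: triangle coeff Δ(2,3,5) = 1/2310; Σ_t [0,0]: t=0:+1/288 = 1/288; (3j)²=5/231 [(2 3 5; -1 1 0)], sign=-1
B: triangle coeff Δ(2,3,5) = 1/2310; Σ_t [0,0]: t=0:+1/288 = 1/288; (3j)²=1/22 [(2 3 5; 1 1 -2)], sign=-1
I_A²/I_B² = (5/231)/(1/22) = 10/21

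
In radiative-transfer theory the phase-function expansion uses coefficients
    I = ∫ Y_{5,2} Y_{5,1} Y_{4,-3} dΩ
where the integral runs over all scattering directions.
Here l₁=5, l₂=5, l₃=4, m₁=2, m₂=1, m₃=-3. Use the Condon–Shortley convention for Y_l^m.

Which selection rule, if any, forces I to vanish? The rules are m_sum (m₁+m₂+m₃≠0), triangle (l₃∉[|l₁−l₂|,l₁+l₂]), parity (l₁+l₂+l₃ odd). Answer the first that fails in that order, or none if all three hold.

none

m₁+m₂+m₃ = 2 + 1 − 3 = 0  ✓
triangle: |5−5|=0 ≤ l₃=4 ≤ 5+5=10  ✓
parity: l₁+l₂+l₃ = 14 is even  ✓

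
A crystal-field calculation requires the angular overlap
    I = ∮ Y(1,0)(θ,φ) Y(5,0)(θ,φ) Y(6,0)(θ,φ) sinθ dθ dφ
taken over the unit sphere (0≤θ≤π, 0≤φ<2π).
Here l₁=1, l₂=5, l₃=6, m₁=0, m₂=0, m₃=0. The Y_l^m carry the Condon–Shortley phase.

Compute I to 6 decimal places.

Rules hold: Σm=0, L=12 even, 4≤6≤6.
N = 3·11·13 = 429
Δ = 0!·2!·10!/13! = 1/858
Racah Σ t=0..0: t=0:+1/14400 = 1/14400
⇒ 3j(1 5 6; 0 0 0)² = 6/143, sgn +1
(m-triple is (0,0,0) — same symbol as above.)
4πI² = N·(3j₀)²·(3jₘ)² = 108/143
I = +1·√(0.755245/4π) = 0.24515397

0.245154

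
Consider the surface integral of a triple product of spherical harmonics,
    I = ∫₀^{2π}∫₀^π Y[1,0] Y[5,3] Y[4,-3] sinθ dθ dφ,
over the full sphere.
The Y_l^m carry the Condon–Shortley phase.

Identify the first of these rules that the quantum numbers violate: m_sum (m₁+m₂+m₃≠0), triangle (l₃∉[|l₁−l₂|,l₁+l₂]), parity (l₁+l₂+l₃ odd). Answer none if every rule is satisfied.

none

m₁+m₂+m₃ = 0 + 3 − 3 = 0  ✓
triangle: |1−5|=4 ≤ l₃=4 ≤ 1+5=6  ✓
parity: l₁+l₂+l₃ = 10 is even  ✓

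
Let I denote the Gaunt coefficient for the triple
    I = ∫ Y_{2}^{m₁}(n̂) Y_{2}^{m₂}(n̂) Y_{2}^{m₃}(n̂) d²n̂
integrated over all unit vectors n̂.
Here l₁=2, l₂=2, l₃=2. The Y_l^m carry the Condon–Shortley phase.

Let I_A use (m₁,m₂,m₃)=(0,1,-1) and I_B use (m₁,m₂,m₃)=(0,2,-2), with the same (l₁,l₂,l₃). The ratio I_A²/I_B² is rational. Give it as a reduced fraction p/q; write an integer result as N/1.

Same 2,2,2: normalisation and zero-m 3j drop out of the ratio.
A: Δ: 2! 2! 2! / 7! → 1/630; sum: t=1:−1/2 t=2:+1/4 = -1/4; 3j²(2 2 2; 0 1 -1) = Δ·Π!·Σ² = 1/70  (sign +1)
B: Δ: 2! 2! 2! / 7! → 1/630; sum: t=2:+1/8 = 1/8; 3j²(2 2 2; 0 2 -2) = Δ·Π!·Σ² = 2/35  (sign +1)
I_A²/I_B² = (1/70)/(2/35) = 1/4

1/4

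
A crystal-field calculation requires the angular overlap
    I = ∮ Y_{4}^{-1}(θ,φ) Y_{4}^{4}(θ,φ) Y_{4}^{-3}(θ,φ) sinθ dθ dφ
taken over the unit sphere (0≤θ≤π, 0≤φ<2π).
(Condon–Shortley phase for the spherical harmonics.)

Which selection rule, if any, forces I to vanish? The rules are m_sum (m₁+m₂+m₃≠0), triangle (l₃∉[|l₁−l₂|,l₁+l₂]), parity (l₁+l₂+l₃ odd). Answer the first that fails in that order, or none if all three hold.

none

Σmᵢ = 0  ✓
l₃∈[|l₁−l₂|,l₁+l₂]=[0,8], have l₃=4  ✓
Σlᵢ = 12 ⇒ even  ✓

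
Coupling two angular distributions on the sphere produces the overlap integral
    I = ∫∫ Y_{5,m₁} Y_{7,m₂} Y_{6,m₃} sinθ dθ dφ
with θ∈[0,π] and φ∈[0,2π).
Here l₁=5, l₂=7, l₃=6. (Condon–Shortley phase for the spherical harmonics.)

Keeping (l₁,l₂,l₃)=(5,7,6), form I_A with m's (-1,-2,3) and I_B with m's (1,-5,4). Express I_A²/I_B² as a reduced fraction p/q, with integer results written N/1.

8448/6845

l's match ⇒ only the (l;m) 3-j factors differ between A and B.
A: triangle coeff Δ(5,7,6) = 1/174594420; Σ_t [2,5]: t=2:+1/829440 t=3:−1/311040 t=4:+1/967680 t=5:−1/29030400 = -11/10886400; (3j)²=1408/146965 [(5 7 6; -1 -2 3)], sign=+1
B: triangle coeff Δ(5,7,6) = 1/174594420; Σ_t [0,2]: t=0:+1/24883200 t=1:−1/3628800 t=2:+1/7741440 = -37/348364800; (3j)²=1369/176358 [(5 7 6; 1 -5 4)], sign=-1
I_A²/I_B² = (1408/146965)/(1369/176358) = 8448/6845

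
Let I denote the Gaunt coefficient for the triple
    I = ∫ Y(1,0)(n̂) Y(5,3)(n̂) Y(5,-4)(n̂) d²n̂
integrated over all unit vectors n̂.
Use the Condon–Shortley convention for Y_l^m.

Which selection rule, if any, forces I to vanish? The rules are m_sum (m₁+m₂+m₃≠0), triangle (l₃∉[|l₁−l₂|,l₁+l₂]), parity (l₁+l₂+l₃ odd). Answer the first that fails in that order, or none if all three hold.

Σmᵢ = -1  ✗
l₃∈[|l₁−l₂|,l₁+l₂]=[4,6], have l₃=5
Σlᵢ = 11 ⇒ odd

m_sum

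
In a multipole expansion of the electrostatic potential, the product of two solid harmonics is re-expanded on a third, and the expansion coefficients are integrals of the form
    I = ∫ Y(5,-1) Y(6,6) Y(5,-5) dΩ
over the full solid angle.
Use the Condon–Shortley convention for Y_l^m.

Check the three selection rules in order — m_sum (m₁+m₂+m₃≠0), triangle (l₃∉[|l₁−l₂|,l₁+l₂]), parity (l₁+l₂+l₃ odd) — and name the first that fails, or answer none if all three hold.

none

m₁+m₂+m₃ = -1 + 6 − 5 = 0  ✓
triangle: |5−6|=1 ≤ l₃=5 ≤ 5+6=11  ✓
parity: l₁+l₂+l₃ = 16 is even  ✓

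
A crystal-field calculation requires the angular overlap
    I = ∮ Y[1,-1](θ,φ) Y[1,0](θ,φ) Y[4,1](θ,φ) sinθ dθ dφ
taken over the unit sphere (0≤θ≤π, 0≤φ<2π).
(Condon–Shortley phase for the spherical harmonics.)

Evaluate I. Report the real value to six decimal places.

|1−1|≤4≤1+1 violated ⇒ I = 0

0.000000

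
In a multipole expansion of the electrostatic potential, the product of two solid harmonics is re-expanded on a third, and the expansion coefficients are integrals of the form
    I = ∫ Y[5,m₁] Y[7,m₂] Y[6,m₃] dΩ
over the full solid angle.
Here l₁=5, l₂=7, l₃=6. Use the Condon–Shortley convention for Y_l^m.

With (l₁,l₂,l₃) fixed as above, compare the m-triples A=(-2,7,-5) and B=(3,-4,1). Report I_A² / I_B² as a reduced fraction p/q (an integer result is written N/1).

l's match ⇒ only the (l;m) 3-j factors differ between A and B.
A: triangle coeff Δ(5,7,6) = 1/174594420; Σ_t [6,6]: t=6:+1/174182400 = 1/174182400; (3j)²=77/3876 [(5 7 6; -2 7 -5)], sign=-1
B: triangle coeff Δ(5,7,6) = 1/174594420; Σ_t [0,2]: t=0:+1/2073600 t=1:−1/1036800 t=2:+1/5806080 = -1/3225600; (3j)²=27/4199 [(5 7 6; 3 -4 1)], sign=+1
I_A²/I_B² = (77/3876)/(27/4199) = 1001/324

1001/324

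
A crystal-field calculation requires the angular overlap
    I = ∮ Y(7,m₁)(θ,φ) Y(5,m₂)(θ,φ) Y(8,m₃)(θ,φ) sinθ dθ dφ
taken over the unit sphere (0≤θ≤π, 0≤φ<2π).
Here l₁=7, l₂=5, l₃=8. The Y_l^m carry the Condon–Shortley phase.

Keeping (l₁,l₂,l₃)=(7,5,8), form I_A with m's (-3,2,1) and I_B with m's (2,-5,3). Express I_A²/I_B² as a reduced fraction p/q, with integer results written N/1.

l's match ⇒ only the (l;m) 3-j factors differ between A and B.
A: triangle coeff Δ(7,5,8) = 1/814773960; Σ_t [1,4]: t=1:−1/1567641600 t=2:+1/38707200 t=3:−1/8709120 t=4:+1/14929920 = -71/3135283200; (3j)²=5041/1662804 [(7 5 8; -3 2 1)], sign=+1
B: triangle coeff Δ(7,5,8) = 1/814773960; Σ_t [0,0]: t=0:+1/248832000 = 1/248832000; (3j)²=63/4199 [(7 5 8; 2 -5 3)], sign=-1
I_A²/I_B² = (5041/1662804)/(63/4199) = 5041/24948

5041/24948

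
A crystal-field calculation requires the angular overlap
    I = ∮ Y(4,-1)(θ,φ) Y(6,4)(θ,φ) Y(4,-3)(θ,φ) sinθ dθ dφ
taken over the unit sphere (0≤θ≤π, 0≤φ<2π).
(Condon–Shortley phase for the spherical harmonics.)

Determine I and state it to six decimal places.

-0.030176

Checks pass: Σm=0; 14 even; l₃=4∈[2,10].
(2·4+1)(2·6+1)(2·4+1) = 1053
Δ: 6! 2! 6! / 15! → 1/1261260
sum: t=2:+1/4608 t=3:−1/1296 t=4:+1/4608 = -7/20736
3j²(4 6 4; 0 0 0) = Δ·Π!·Σ² = 20/1287  (sign -1)
sum: t=4:+1/34560 t=5:−1/28800 = -1/172800
3j²(4 6 4; -1 4 -3) = Δ·Π!·Σ² = 1/1430  (sign +1)
combine: 4πI² = 1053·20/1287·1/1430 = 18/1573
take √, sign -1: I = -0.03017637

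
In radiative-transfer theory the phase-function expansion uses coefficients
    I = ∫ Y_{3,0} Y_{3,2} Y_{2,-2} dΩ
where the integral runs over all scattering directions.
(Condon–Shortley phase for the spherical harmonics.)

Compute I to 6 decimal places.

-0.188063

Rules hold: Σm=0, L=8 even, 0≤2≤6.
N = 7·7·5 = 245
Δ = 4!·2!·2!/9! = 1/3780
Racah Σ t=1..3: t=1:−1/24 t=2:+1/4 t=3:−1/24 = 1/6
⇒ 3j(3 3 2; 0 0 0)² = 4/105, sgn +1
Racah Σ t=3..3: t=3:−1/24 = -1/24
⇒ 3j(3 3 2; 0 2 -2)² = 1/21, sgn -1
4πI² = N·(3j₀)²·(3jₘ)² = 4/9
I = -1·√(0.444444/4π) = -0.18806319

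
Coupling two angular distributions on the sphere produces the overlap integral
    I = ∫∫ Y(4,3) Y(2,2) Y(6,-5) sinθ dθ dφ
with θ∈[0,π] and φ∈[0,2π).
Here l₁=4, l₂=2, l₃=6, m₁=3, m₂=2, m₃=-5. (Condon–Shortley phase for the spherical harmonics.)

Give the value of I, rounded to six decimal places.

Rules hold: Σm=0, L=12 even, 2≤6≤6.
N = 9·5·13 = 585
Δ = 0!·8!·4!/13! = 1/6435
Racah Σ t=0..0: t=0:+1/2304 = 1/2304
⇒ 3j(4 2 6; 0 0 0)² = 5/143, sgn +1
Racah Σ t=0..0: t=0:+1/120960 = 1/120960
⇒ 3j(4 2 6; 3 2 -5)² = 2/39, sgn -1
4πI² = N·(3j₀)²·(3jₘ)² = 150/143
I = -1·√(1.04895/4π) = -0.28891672

-0.288917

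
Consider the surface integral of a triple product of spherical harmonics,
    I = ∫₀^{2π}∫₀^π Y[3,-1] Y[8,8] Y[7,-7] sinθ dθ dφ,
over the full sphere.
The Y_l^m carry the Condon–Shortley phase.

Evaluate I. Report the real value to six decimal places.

-0.231023

Rules hold: Σm=0, L=18 even, 5≤7≤11.
N = 7·17·15 = 1785
Δ = 4!·2!·12!/19! = 1/5290740
Racah Σ t=1..3: t=1:−1/7257600 t=2:+1/2073600 t=3:−1/7257600 = 1/4838400
⇒ 3j(3 8 7; 0 0 0)² = 252/20995, sgn -1
Racah Σ t=4..4: t=4:+1/22992076800 = 1/22992076800
⇒ 3j(3 8 7; -1 8 -7)² = 91/2907, sgn +1
4πI² = N·(3j₀)²·(3jₘ)² = 4116/6137
I = -1·√(0.670686/4π) = -0.23102272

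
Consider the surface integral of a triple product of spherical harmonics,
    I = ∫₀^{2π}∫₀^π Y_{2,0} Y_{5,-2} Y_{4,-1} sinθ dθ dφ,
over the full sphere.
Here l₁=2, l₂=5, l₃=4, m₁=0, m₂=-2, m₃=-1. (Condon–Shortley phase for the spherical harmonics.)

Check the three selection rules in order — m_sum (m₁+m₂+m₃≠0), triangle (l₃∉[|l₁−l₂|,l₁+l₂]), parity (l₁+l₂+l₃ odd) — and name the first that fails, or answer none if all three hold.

azimuthal sum: 0 − 2 − 1 = -3  ✗
3 ≤ 4 ≤ 7 (triangle on l)
L = 2 + 5 + 4 = 11 (odd)

m_sum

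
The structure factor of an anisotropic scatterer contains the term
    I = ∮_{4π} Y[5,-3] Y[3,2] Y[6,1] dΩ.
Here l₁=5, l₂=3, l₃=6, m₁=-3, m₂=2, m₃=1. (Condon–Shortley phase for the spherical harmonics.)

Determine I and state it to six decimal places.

Checks pass: Σm=0; 14 even; l₃=6∈[2,8].
(2·5+1)(2·3+1)(2·6+1) = 1001
Δ: 2! 8! 4! / 15! → 1/675675
sum: t=0:+1/8640 t=1:−1/2304 t=2:+1/8640 = -7/34560
3j²(5 3 6; 0 0 0) = Δ·Π!·Σ² = 7/429  (sign -1)
sum: t=1:−1/120960 t=2:+1/17280 = 1/20160
3j²(5 3 6; -3 2 1) = Δ·Π!·Σ² = 64/3003  (sign -1)
combine: 4πI² = 1001·7/429·64/3003 = 448/1287
take √, sign +1: I = 0.16643505

0.166435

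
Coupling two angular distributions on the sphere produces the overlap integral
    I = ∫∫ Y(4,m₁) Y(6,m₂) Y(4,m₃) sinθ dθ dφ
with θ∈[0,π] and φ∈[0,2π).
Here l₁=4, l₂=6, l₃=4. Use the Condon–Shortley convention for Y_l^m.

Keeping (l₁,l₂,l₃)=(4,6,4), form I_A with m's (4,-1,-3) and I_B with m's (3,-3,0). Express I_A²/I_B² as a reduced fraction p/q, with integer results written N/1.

7/25

Same 4,6,4: normalisation and zero-m 3j drop out of the ratio.
A: Δ: 6! 2! 6! / 15! → 1/1261260; sum: t=0:+1/172800 = 1/172800; 3j²(4 6 4; 4 -1 -3) = Δ·Π!·Σ² = 7/2145  (sign -1)
B: Δ: 6! 2! 6! / 15! → 1/1261260; sum: t=0:+1/25920 t=1:−1/11520 = -1/20736; 3j²(4 6 4; 3 -3 0) = Δ·Π!·Σ² = 5/429  (sign -1)
I_A²/I_B² = (7/2145)/(5/429) = 7/25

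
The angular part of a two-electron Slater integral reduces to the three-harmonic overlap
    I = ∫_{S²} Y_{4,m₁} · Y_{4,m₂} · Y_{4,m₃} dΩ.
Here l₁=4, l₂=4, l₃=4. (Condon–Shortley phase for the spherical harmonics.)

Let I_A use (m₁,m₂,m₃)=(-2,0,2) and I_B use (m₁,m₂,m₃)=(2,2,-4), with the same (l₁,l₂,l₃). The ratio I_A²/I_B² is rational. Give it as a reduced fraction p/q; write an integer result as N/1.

l's match ⇒ only the (l;m) 3-j factors differ between A and B.
A: triangle coeff Δ(4,4,4) = 1/450450; Σ_t [2,4]: t=2:+1/384 t=3:−1/216 t=4:+1/2304 = -11/6912; (3j)²=11/1638 [(4 4 4; -2 0 2)], sign=-1
B: triangle coeff Δ(4,4,4) = 1/450450; Σ_t [2,2]: t=2:+1/2304 = 1/2304; (3j)²=5/143 [(4 4 4; 2 2 -4)], sign=+1
I_A²/I_B² = (11/1638)/(5/143) = 121/630

121/630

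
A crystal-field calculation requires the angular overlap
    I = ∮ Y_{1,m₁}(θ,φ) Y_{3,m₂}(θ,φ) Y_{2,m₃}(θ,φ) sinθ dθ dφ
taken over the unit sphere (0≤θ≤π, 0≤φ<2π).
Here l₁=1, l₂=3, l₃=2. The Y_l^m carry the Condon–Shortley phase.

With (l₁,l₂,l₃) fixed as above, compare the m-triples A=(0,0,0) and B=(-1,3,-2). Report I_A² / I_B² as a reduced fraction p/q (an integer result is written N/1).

l's match ⇒ only the (l;m) 3-j factors differ between A and B.
A: triangle coeff Δ(1,3,2) = 1/105; Σ_t [1,1]: t=1:−1/4 = -1/4; (3j)²=3/35 [(1 3 2; 0 0 0)], sign=-1
B: triangle coeff Δ(1,3,2) = 1/105; Σ_t [2,2]: t=2:+1/48 = 1/48; (3j)²=1/7 [(1 3 2; -1 3 -2)], sign=+1
I_A²/I_B² = (3/35)/(1/7) = 3/5

3/5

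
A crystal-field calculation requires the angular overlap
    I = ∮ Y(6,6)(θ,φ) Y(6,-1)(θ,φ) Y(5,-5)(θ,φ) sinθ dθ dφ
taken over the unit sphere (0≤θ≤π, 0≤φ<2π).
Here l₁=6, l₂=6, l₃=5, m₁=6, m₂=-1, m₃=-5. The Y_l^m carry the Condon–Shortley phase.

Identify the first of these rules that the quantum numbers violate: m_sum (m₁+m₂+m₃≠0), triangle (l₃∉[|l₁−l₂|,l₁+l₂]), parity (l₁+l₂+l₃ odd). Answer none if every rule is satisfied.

parity

Σmᵢ = 0  ✓
l₃∈[|l₁−l₂|,l₁+l₂]=[0,12], have l₃=5  ✓
Σlᵢ = 17 ⇒ odd  ✗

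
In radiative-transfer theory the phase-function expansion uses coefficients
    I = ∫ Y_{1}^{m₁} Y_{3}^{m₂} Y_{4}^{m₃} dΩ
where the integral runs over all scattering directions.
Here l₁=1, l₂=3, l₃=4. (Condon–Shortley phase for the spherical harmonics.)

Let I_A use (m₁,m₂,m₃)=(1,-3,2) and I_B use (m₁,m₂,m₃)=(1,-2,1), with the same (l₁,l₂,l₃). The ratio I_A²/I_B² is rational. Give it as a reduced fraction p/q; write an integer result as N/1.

Same 1,3,4: normalisation and zero-m 3j drop out of the ratio.
A: Δ: 0! 2! 6! / 9! → 1/252; sum: t=0:+1/1440 = 1/1440; 3j²(1 3 4; 1 -3 2) = Δ·Π!·Σ² = 1/252  (sign +1)
B: Δ: 0! 2! 6! / 9! → 1/252; sum: t=0:+1/240 = 1/240; 3j²(1 3 4; 1 -2 1) = Δ·Π!·Σ² = 1/84  (sign -1)
I_A²/I_B² = (1/252)/(1/84) = 1/3

1/3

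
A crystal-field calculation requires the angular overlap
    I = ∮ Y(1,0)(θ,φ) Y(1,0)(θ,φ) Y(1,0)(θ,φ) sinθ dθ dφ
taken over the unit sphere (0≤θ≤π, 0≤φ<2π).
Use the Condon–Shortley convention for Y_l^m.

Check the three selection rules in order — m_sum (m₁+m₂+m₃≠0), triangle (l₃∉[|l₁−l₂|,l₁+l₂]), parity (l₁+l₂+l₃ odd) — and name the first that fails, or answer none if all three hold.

Σmᵢ = 0  ✓
l₃∈[|l₁−l₂|,l₁+l₂]=[0,2], have l₃=1  ✓
Σlᵢ = 3 ⇒ odd  ✗

parity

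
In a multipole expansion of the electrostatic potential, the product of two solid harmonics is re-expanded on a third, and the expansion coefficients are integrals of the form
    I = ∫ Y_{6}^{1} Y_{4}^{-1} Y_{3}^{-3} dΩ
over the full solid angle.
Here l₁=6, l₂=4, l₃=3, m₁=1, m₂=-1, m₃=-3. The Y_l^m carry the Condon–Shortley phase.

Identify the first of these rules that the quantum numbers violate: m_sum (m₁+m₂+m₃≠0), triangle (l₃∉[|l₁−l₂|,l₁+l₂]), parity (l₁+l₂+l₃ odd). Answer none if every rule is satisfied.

m₁+m₂+m₃ = 1 − 1 − 3 = -3  ✗
triangle: |6−4|=2 ≤ l₃=3 ≤ 6+4=10
parity: l₁+l₂+l₃ = 13 is odd

m_sum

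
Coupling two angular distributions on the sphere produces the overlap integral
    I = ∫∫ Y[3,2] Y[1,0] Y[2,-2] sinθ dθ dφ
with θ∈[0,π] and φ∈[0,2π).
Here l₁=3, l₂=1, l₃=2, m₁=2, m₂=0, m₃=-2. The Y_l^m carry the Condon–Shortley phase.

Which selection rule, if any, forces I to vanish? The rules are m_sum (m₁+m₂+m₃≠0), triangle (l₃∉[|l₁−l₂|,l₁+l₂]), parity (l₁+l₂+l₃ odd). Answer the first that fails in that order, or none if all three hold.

Σmᵢ = 0  ✓
l₃∈[|l₁−l₂|,l₁+l₂]=[2,4], have l₃=2  ✓
Σlᵢ = 6 ⇒ even  ✓

none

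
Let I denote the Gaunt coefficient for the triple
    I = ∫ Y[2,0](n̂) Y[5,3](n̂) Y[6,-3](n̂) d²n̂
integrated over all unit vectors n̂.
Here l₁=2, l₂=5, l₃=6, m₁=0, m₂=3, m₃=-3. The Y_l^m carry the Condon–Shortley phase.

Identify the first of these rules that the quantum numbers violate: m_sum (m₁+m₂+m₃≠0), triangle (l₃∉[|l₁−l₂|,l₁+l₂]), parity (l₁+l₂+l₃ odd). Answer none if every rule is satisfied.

Σmᵢ = 0  ✓
l₃∈[|l₁−l₂|,l₁+l₂]=[3,7], have l₃=6  ✓
Σlᵢ = 13 ⇒ odd  ✗

parity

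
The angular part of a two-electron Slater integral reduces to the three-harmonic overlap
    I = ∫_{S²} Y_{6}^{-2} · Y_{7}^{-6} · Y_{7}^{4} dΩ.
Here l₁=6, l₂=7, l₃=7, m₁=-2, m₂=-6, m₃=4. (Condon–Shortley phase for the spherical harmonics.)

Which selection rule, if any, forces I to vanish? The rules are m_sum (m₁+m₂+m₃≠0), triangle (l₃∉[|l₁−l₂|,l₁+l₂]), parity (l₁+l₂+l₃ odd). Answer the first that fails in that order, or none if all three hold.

azimuthal sum: -2 − 6 + 4 = -4  ✗
1 ≤ 7 ≤ 13 (triangle on l)
L = 6 + 7 + 7 = 20 (even)

m_sum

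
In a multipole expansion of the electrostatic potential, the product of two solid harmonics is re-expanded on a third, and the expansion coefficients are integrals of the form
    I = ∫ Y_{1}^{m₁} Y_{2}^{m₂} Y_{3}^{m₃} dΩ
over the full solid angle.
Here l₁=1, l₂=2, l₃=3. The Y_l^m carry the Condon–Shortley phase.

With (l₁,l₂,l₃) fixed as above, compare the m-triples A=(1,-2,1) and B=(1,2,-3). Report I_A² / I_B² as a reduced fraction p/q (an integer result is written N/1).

l's match ⇒ only the (l;m) 3-j factors differ between A and B.
A: triangle coeff Δ(1,2,3) = 1/105; Σ_t [0,0]: t=0:+1/48 = 1/48; (3j)²=1/105 [(1 2 3; 1 -2 1)], sign=+1
B: triangle coeff Δ(1,2,3) = 1/105; Σ_t [0,0]: t=0:+1/48 = 1/48; (3j)²=1/7 [(1 2 3; 1 2 -3)], sign=+1
I_A²/I_B² = (1/105)/(1/7) = 1/15

1/15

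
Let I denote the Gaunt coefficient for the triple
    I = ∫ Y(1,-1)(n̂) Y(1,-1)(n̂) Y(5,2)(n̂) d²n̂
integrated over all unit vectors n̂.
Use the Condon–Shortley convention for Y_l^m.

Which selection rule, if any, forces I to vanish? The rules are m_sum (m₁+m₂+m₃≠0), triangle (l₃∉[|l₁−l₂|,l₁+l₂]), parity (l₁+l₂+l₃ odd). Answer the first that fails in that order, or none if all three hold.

azimuthal sum: -1 − 1 + 2 = 0  ✓
0 ≤ 5 ≤ 2 (triangle on l)  ✗
L = 1 + 1 + 5 = 7 (odd)

triangle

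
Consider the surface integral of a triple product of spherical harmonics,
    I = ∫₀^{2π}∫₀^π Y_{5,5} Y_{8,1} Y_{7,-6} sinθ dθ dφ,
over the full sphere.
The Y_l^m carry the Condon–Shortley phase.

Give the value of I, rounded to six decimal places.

Rules hold: Σm=0, L=20 even, 3≤7≤13.
N = 11·17·15 = 2805
Δ = 6!·4!·10!/21! = 1/814773960
Racah Σ t=1..5: t=1:−1/87091200 t=2:+1/4976640 t=3:−1/2073600 t=4:+1/4976640 t=5:−1/87091200 = -1/9676800
⇒ 3j(5 8 7; 0 0 0)² = 360/46189, sgn +1
Racah Σ t=0..0: t=0:+1/6270566400 = 1/6270566400
⇒ 3j(5 8 7; 5 1 -6)² = 5/3876, sgn -1
4πI² = N·(3j₀)²·(3jₘ)² = 2250/79781
I = -1·√(0.0282022/4π) = -0.04737362

-0.047374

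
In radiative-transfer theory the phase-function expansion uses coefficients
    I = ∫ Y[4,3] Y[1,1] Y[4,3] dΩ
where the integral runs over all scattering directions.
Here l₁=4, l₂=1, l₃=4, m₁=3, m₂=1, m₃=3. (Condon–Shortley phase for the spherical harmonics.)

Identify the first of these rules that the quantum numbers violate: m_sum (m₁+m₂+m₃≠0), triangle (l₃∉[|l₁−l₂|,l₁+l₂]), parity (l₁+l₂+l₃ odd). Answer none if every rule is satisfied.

m_sum

m₁+m₂+m₃ = 3 + 1 + 3 = 7  ✗
triangle: |4−1|=3 ≤ l₃=4 ≤ 4+1=5
parity: l₁+l₂+l₃ = 9 is odd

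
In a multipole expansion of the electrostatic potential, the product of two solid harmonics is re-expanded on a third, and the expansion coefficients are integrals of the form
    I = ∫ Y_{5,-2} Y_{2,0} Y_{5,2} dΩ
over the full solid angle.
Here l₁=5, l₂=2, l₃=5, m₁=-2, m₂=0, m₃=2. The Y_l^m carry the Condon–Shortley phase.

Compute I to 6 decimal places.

Checks pass: Σm=0; 12 even; l₃=5∈[3,7].
(2·5+1)(2·2+1)(2·5+1) = 605
Δ: 2! 8! 2! / 13! → 1/38610
sum: t=0:+1/2880 t=1:−1/576 t=2:+1/2880 = -1/960
3j²(5 2 5; 0 0 0) = Δ·Π!·Σ² = 10/429  (sign +1)
sum: t=0:+1/20160 t=1:−1/1440 t=2:+1/2880 = -1/3360
3j²(5 2 5; -2 0 2) = Δ·Π!·Σ² = 6/715  (sign +1)
combine: 4πI² = 605·10/429·6/715 = 20/169
take √, sign +1: I = 0.09704356

0.097044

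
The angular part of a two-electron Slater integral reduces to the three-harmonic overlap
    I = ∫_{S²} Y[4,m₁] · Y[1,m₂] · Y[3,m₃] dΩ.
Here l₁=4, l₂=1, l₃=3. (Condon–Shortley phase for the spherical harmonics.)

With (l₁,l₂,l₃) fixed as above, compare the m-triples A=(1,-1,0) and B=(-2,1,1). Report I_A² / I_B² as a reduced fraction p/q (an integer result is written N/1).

Same 4,1,3: normalisation and zero-m 3j drop out of the ratio.
A: Δ: 2! 6! 0! / 9! → 1/252; sum: t=0:+1/72 = 1/72; 3j²(4 1 3; 1 -1 0) = Δ·Π!·Σ² = 5/126  (sign -1)
B: Δ: 2! 6! 0! / 9! → 1/252; sum: t=2:+1/96 = 1/96; 3j²(4 1 3; -2 1 1) = Δ·Π!·Σ² = 5/84  (sign +1)
I_A²/I_B² = (5/126)/(5/84) = 2/3

2/3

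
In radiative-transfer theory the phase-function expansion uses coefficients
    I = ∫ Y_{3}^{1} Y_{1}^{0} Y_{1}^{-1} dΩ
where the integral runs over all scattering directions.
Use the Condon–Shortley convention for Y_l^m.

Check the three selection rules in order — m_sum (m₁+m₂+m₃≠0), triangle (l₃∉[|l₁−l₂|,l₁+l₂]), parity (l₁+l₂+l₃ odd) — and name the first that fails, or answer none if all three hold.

triangle

Σmᵢ = 0  ✓
l₃∈[|l₁−l₂|,l₁+l₂]=[2,4], have l₃=1  ✗
Σlᵢ = 5 ⇒ odd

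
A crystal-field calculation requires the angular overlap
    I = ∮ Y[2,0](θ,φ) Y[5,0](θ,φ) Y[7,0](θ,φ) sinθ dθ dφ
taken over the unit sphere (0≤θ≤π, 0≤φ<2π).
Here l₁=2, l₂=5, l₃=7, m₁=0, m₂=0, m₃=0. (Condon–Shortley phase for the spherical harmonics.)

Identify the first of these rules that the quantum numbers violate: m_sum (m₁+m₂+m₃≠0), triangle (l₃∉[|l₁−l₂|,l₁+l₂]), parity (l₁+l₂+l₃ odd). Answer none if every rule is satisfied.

m₁+m₂+m₃ = 0 + 0 + 0 = 0  ✓
triangle: |2−5|=3 ≤ l₃=7 ≤ 2+5=7  ✓
parity: l₁+l₂+l₃ = 14 is even  ✓

none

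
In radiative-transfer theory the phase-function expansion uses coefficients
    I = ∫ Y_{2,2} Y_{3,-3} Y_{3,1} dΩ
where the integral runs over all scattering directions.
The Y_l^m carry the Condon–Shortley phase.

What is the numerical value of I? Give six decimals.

Checks pass: Σm=0; 8 even; l₃=3∈[1,5].
(2·2+1)(2·3+1)(2·3+1) = 245
Δ: 2! 2! 4! / 9! → 1/3780
sum: t=0:+1/24 t=1:−1/4 t=2:+1/24 = -1/6
3j²(2 3 3; 0 0 0) = Δ·Π!·Σ² = 4/105  (sign +1)
sum: t=0:+1/96 = 1/96
3j²(2 3 3; 2 -3 1) = Δ·Π!·Σ² = 1/42  (sign +1)
combine: 4πI² = 245·4/105·1/42 = 2/9
take √, sign +1: I = 0.13298076

0.132981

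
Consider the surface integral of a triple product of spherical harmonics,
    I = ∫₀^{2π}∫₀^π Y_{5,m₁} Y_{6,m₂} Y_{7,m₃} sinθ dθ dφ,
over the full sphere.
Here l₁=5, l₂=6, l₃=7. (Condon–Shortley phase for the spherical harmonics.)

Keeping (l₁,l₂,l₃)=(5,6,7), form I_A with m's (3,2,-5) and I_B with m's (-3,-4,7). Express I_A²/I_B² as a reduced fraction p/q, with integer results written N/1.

3/910

Same 5,6,7: normalisation and zero-m 3j drop out of the ratio.
A: Δ: 4! 6! 8! / 19! → 1/174594420; sum: t=0:+1/46448640 t=1:−1/3628800 t=2:+1/4147200 = -1/77414400; 3j²(5 6 7; 3 2 -5) = Δ·Π!·Σ² = 3/41990  (sign -1)
B: Δ: 4! 6! 8! / 19! → 1/174594420; sum: t=2:+1/116121600 = 1/116121600; 3j²(5 6 7; -3 -4 7) = Δ·Π!·Σ² = 7/323  (sign +1)
I_A²/I_B² = (3/41990)/(7/323) = 3/910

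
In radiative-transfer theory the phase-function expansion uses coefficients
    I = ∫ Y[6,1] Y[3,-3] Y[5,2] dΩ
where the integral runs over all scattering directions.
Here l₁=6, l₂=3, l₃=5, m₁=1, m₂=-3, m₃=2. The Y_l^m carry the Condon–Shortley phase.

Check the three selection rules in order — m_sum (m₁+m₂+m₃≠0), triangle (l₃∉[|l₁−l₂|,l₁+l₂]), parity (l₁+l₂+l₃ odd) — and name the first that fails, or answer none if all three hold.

none

Σmᵢ = 0  ✓
l₃∈[|l₁−l₂|,l₁+l₂]=[3,9], have l₃=5  ✓
Σlᵢ = 14 ⇒ even  ✓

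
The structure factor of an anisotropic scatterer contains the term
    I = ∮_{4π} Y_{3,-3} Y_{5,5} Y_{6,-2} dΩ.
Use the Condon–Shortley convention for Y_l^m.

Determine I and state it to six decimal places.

-0.036034

Rules hold: Σm=0, L=14 even, 2≤6≤8.
N = 7·11·13 = 1001
Δ = 2!·4!·8!/15! = 1/675675
Racah Σ t=0..2: t=0:+1/8640 t=1:−1/2304 t=2:+1/8640 = -7/34560
⇒ 3j(3 5 6; 0 0 0)² = 7/429, sgn -1
Racah Σ t=2..2: t=2:+1/1935360 = 1/1935360
⇒ 3j(3 5 6; -3 5 -2)² = 1/1001, sgn +1
4πI² = N·(3j₀)²·(3jₘ)² = 7/429
I = -1·√(0.016317/4π) = -0.03603425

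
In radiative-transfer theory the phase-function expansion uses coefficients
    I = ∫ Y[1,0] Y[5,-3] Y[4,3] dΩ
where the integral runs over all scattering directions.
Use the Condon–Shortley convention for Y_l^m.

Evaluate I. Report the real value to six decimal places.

-0.196426

Rules hold: Σm=0, L=10 even, 4≤4≤6.
N = 3·11·9 = 297
Δ = 2!·0!·8!/11! = 1/495
Racah Σ t=1..1: t=1:−1/576 = -1/576
⇒ 3j(1 5 4; 0 0 0)² = 5/99, sgn -1
Racah Σ t=1..1: t=1:−1/5040 = -1/5040
⇒ 3j(1 5 4; 0 -3 3)² = 16/495, sgn +1
4πI² = N·(3j₀)²·(3jₘ)² = 16/33
I = -1·√(0.484848/4π) = -0.19642560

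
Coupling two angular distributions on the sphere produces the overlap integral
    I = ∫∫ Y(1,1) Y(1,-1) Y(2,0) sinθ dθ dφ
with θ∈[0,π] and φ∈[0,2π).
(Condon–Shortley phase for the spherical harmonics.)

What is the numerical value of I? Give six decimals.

0.126157

Checks pass: Σm=0; 4 even; l₃=2∈[0,2].
(2·1+1)(2·1+1)(2·2+1) = 45
Δ: 0! 2! 2! / 5! → 1/30
sum: t=0:+1/1 = 1/1
3j²(1 1 2; 0 0 0) = Δ·Π!·Σ² = 2/15  (sign +1)
sum: t=0:+1/4 = 1/4
3j²(1 1 2; 1 -1 0) = Δ·Π!·Σ² = 1/30  (sign +1)
combine: 4πI² = 45·2/15·1/30 = 1/5
take √, sign +1: I = 0.12615663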